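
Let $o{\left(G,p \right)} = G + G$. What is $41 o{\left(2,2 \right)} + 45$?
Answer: $209$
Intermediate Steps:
$o{\left(G,p \right)} = 2 G$
$41 o{\left(2,2 \right)} + 45 = 41 \cdot 2 \cdot 2 + 45 = 41 \cdot 4 + 45 = 164 + 45 = 209$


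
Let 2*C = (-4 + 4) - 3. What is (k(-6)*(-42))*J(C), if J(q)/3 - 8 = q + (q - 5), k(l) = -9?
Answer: 0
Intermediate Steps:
C = -3/2 (C = ((-4 + 4) - 3)/2 = (0 - 3)/2 = (1/2)*(-3) = -3/2 ≈ -1.5000)
J(q) = 9 + 6*q (J(q) = 24 + 3*(q + (q - 5)) = 24 + 3*(q + (-5 + q)) = 24 + 3*(-5 + 2*q) = 24 + (-15 + 6*q) = 9 + 6*q)
(k(-6)*(-42))*J(C) = (-9*(-42))*(9 + 6*(-3/2)) = 378*(9 - 9) = 378*0 = 0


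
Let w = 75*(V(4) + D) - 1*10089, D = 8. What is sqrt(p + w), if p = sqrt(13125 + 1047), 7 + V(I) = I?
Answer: sqrt(-9714 + 2*sqrt(3543)) ≈ 97.954*I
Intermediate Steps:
V(I) = -7 + I
w = -9714 (w = 75*((-7 + 4) + 8) - 1*10089 = 75*(-3 + 8) - 10089 = 75*5 - 10089 = 375 - 10089 = -9714)
p = 2*sqrt(3543) (p = sqrt(14172) = 2*sqrt(3543) ≈ 119.05)
sqrt(p + w) = sqrt(2*sqrt(3543) - 9714) = sqrt(-9714 + 2*sqrt(3543))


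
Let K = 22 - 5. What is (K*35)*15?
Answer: 8925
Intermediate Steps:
K = 17
(K*35)*15 = (17*35)*15 = 595*15 = 8925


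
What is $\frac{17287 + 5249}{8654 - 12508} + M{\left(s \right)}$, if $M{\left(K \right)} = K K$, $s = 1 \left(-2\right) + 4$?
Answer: $- \frac{3560}{1927} \approx -1.8474$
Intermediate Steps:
$s = 2$ ($s = -2 + 4 = 2$)
$M{\left(K \right)} = K^{2}$
$\frac{17287 + 5249}{8654 - 12508} + M{\left(s \right)} = \frac{17287 + 5249}{8654 - 12508} + 2^{2} = \frac{22536}{-3854} + 4 = 22536 \left(- \frac{1}{3854}\right) + 4 = - \frac{11268}{1927} + 4 = - \frac{3560}{1927}$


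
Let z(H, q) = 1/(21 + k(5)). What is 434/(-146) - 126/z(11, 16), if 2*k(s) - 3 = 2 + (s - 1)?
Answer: -234766/73 ≈ -3216.0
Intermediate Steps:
k(s) = 2 + s/2 (k(s) = 3/2 + (2 + (s - 1))/2 = 3/2 + (2 + (-1 + s))/2 = 3/2 + (1 + s)/2 = 3/2 + (½ + s/2) = 2 + s/2)
z(H, q) = 2/51 (z(H, q) = 1/(21 + (2 + (½)*5)) = 1/(21 + (2 + 5/2)) = 1/(21 + 9/2) = 1/(51/2) = 2/51)
434/(-146) - 126/z(11, 16) = 434/(-146) - 126/2/51 = 434*(-1/146) - 126*51/2 = -217/73 - 3213 = -234766/73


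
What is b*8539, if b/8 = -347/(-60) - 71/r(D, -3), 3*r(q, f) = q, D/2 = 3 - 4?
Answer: 115054486/15 ≈ 7.6703e+6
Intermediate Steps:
D = -2 (D = 2*(3 - 4) = 2*(-1) = -2)
r(q, f) = q/3
b = 13474/15 (b = 8*(-347/(-60) - 71/((⅓)*(-2))) = 8*(-347*(-1/60) - 71/(-⅔)) = 8*(347/60 - 71*(-3/2)) = 8*(347/60 + 213/2) = 8*(6737/60) = 13474/15 ≈ 898.27)
b*8539 = (13474/15)*8539 = 115054486/15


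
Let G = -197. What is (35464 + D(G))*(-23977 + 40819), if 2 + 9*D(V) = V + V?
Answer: 596543640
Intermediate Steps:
D(V) = -2/9 + 2*V/9 (D(V) = -2/9 + (V + V)/9 = -2/9 + (2*V)/9 = -2/9 + 2*V/9)
(35464 + D(G))*(-23977 + 40819) = (35464 + (-2/9 + (2/9)*(-197)))*(-23977 + 40819) = (35464 + (-2/9 - 394/9))*16842 = (35464 - 44)*16842 = 35420*16842 = 596543640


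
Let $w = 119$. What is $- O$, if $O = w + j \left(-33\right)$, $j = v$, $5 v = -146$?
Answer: $- \frac{5413}{5} \approx -1082.6$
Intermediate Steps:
$v = - \frac{146}{5}$ ($v = \frac{1}{5} \left(-146\right) = - \frac{146}{5} \approx -29.2$)
$j = - \frac{146}{5} \approx -29.2$
$O = \frac{5413}{5}$ ($O = 119 - - \frac{4818}{5} = 119 + \frac{4818}{5} = \frac{5413}{5} \approx 1082.6$)
$- O = \left(-1\right) \frac{5413}{5} = - \frac{5413}{5}$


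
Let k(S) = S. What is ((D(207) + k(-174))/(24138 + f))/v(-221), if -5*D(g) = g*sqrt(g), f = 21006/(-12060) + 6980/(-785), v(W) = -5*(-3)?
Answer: -1220204/2537957681 - 4354866*sqrt(23)/12689788405 ≈ -0.0021266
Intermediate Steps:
v(W) = 15
f = -1118539/105190 (f = 21006*(-1/12060) + 6980*(-1/785) = -1167/670 - 1396/157 = -1118539/105190 ≈ -10.634)
D(g) = -g**(3/2)/5 (D(g) = -g*sqrt(g)/5 = -g**(3/2)/5)
((D(207) + k(-174))/(24138 + f))/v(-221) = ((-621*sqrt(23)/5 - 174)/(24138 - 1118539/105190))/15 = ((-621*sqrt(23)/5 - 174)/(2537957681/105190))*(1/15) = ((-621*sqrt(23)/5 - 174)*(105190/2537957681))*(1/15) = ((-174 - 621*sqrt(23)/5)*(105190/2537957681))*(1/15) = (-18303060/2537957681 - 13064598*sqrt(23)/2537957681)*(1/15) = -1220204/2537957681 - 4354866*sqrt(23)/12689788405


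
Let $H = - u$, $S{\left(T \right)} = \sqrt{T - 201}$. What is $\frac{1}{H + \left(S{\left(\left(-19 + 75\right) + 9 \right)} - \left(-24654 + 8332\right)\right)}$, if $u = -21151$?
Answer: $\frac{37473}{1404225865} - \frac{2 i \sqrt{34}}{1404225865} \approx 2.6686 \cdot 10^{-5} - 8.3049 \cdot 10^{-9} i$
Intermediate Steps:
$S{\left(T \right)} = \sqrt{-201 + T}$
$H = 21151$ ($H = \left(-1\right) \left(-21151\right) = 21151$)
$\frac{1}{H + \left(S{\left(\left(-19 + 75\right) + 9 \right)} - \left(-24654 + 8332\right)\right)} = \frac{1}{21151 + \left(\sqrt{-201 + \left(\left(-19 + 75\right) + 9\right)} - \left(-24654 + 8332\right)\right)} = \frac{1}{21151 + \left(\sqrt{-201 + \left(56 + 9\right)} - -16322\right)} = \frac{1}{21151 + \left(\sqrt{-201 + 65} + 16322\right)} = \frac{1}{21151 + \left(\sqrt{-136} + 16322\right)} = \frac{1}{21151 + \left(2 i \sqrt{34} + 16322\right)} = \frac{1}{21151 + \left(16322 + 2 i \sqrt{34}\right)} = \frac{1}{37473 + 2 i \sqrt{34}}$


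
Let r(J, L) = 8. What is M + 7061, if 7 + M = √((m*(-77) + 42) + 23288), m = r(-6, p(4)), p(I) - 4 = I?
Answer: 7054 + √22714 ≈ 7204.7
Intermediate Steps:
p(I) = 4 + I
m = 8
M = -7 + √22714 (M = -7 + √((8*(-77) + 42) + 23288) = -7 + √((-616 + 42) + 23288) = -7 + √(-574 + 23288) = -7 + √22714 ≈ 143.71)
M + 7061 = (-7 + √22714) + 7061 = 7054 + √22714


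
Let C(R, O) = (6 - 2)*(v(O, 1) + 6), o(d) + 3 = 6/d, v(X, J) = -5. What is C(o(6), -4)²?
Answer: 16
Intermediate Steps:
o(d) = -3 + 6/d
C(R, O) = 4 (C(R, O) = (6 - 2)*(-5 + 6) = 4*1 = 4)
C(o(6), -4)² = 4² = 16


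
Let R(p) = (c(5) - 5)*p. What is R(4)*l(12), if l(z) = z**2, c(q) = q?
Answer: 0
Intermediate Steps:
R(p) = 0 (R(p) = (5 - 5)*p = 0*p = 0)
R(4)*l(12) = 0*12**2 = 0*144 = 0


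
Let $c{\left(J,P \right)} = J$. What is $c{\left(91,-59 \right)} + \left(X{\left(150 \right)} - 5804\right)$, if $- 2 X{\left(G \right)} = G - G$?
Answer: $-5713$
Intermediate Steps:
$X{\left(G \right)} = 0$ ($X{\left(G \right)} = - \frac{G - G}{2} = \left(- \frac{1}{2}\right) 0 = 0$)
$c{\left(91,-59 \right)} + \left(X{\left(150 \right)} - 5804\right) = 91 + \left(0 - 5804\right) = 91 - 5804 = -5713$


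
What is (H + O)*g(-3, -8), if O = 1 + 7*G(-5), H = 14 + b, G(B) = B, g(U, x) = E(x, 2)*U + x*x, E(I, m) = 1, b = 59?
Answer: 2379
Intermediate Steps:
g(U, x) = U + x**2 (g(U, x) = 1*U + x*x = U + x**2)
H = 73 (H = 14 + 59 = 73)
O = -34 (O = 1 + 7*(-5) = 1 - 35 = -34)
(H + O)*g(-3, -8) = (73 - 34)*(-3 + (-8)**2) = 39*(-3 + 64) = 39*61 = 2379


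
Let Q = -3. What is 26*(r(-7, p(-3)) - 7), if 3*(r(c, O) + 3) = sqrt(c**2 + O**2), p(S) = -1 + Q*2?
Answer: -260 + 182*sqrt(2)/3 ≈ -174.20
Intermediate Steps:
p(S) = -7 (p(S) = -1 - 3*2 = -1 - 6 = -7)
r(c, O) = -3 + sqrt(O**2 + c**2)/3 (r(c, O) = -3 + sqrt(c**2 + O**2)/3 = -3 + sqrt(O**2 + c**2)/3)
26*(r(-7, p(-3)) - 7) = 26*((-3 + sqrt((-7)**2 + (-7)**2)/3) - 7) = 26*((-3 + sqrt(49 + 49)/3) - 7) = 26*((-3 + sqrt(98)/3) - 7) = 26*((-3 + (7*sqrt(2))/3) - 7) = 26*((-3 + 7*sqrt(2)/3) - 7) = 26*(-10 + 7*sqrt(2)/3) = -260 + 182*sqrt(2)/3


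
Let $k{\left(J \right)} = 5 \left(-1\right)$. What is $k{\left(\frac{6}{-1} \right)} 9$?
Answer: $-45$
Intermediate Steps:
$k{\left(J \right)} = -5$
$k{\left(\frac{6}{-1} \right)} 9 = \left(-5\right) 9 = -45$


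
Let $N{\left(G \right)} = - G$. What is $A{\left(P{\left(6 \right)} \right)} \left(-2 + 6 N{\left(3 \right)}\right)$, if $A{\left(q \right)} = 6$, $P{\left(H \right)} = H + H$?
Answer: $-120$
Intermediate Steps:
$P{\left(H \right)} = 2 H$
$A{\left(P{\left(6 \right)} \right)} \left(-2 + 6 N{\left(3 \right)}\right) = 6 \left(-2 + 6 \left(\left(-1\right) 3\right)\right) = 6 \left(-2 + 6 \left(-3\right)\right) = 6 \left(-2 - 18\right) = 6 \left(-20\right) = -120$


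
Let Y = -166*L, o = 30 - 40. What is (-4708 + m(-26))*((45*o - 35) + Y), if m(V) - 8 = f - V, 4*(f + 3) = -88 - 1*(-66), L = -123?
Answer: -186672545/2 ≈ -9.3336e+7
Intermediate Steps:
o = -10
f = -17/2 (f = -3 + (-88 - 1*(-66))/4 = -3 + (-88 + 66)/4 = -3 + (¼)*(-22) = -3 - 11/2 = -17/2 ≈ -8.5000)
Y = 20418 (Y = -166*(-123) = 20418)
m(V) = -½ - V (m(V) = 8 + (-17/2 - V) = -½ - V)
(-4708 + m(-26))*((45*o - 35) + Y) = (-4708 + (-½ - 1*(-26)))*((45*(-10) - 35) + 20418) = (-4708 + (-½ + 26))*((-450 - 35) + 20418) = (-4708 + 51/2)*(-485 + 20418) = -9365/2*19933 = -186672545/2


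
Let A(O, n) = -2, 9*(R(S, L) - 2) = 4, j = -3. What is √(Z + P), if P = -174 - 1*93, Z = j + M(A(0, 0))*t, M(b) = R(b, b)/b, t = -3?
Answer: I*√2397/3 ≈ 16.32*I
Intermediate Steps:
R(S, L) = 22/9 (R(S, L) = 2 + (⅑)*4 = 2 + 4/9 = 22/9)
M(b) = 22/(9*b)
Z = ⅔ (Z = -3 + ((22/9)/(-2))*(-3) = -3 + ((22/9)*(-½))*(-3) = -3 - 11/9*(-3) = -3 + 11/3 = ⅔ ≈ 0.66667)
P = -267 (P = -174 - 93 = -267)
√(Z + P) = √(⅔ - 267) = √(-799/3) = I*√2397/3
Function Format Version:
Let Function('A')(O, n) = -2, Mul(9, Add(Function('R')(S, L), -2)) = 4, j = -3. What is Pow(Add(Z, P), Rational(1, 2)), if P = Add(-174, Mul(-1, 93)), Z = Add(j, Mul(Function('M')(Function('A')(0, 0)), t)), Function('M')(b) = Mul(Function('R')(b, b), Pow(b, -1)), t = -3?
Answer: Mul(Rational(1, 3), I, Pow(2397, Rational(1, 2))) ≈ Mul(16.320, I)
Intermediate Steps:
Function('R')(S, L) = Rational(22, 9) (Function('R')(S, L) = Add(2, Mul(Rational(1, 9), 4)) = Add(2, Rational(4, 9)) = Rational(22, 9))
Function('M')(b) = Mul(Rational(22, 9), Pow(b, -1))
Z = Rational(2, 3) (Z = Add(-3, Mul(Mul(Rational(22, 9), Pow(-2, -1)), -3)) = Add(-3, Mul(Mul(Rational(22, 9), Rational(-1, 2)), -3)) = Add(-3, Mul(Rational(-11, 9), -3)) = Add(-3, Rational(11, 3)) = Rational(2, 3) ≈ 0.66667)
P = -267 (P = Add(-174, -93) = -267)
Pow(Add(Z, P), Rational(1, 2)) = Pow(Add(Rational(2, 3), -267), Rational(1, 2)) = Pow(Rational(-799, 3), Rational(1, 2)) = Mul(Rational(1, 3), I, Pow(2397, Rational(1, 2)))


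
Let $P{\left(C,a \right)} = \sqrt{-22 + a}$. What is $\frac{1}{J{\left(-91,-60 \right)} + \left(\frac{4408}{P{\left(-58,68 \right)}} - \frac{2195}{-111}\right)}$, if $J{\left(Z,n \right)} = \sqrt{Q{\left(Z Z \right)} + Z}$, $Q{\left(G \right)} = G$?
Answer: $\frac{2553}{50485 + 7659 \sqrt{910} + 244644 \sqrt{46}} \approx 0.0013154$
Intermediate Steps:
$J{\left(Z,n \right)} = \sqrt{Z + Z^{2}}$ ($J{\left(Z,n \right)} = \sqrt{Z Z + Z} = \sqrt{Z^{2} + Z} = \sqrt{Z + Z^{2}}$)
$\frac{1}{J{\left(-91,-60 \right)} + \left(\frac{4408}{P{\left(-58,68 \right)}} - \frac{2195}{-111}\right)} = \frac{1}{\sqrt{- 91 \left(1 - 91\right)} - \left(- \frac{2195}{111} - \frac{4408}{\sqrt{-22 + 68}}\right)} = \frac{1}{\sqrt{\left(-91\right) \left(-90\right)} - \left(- \frac{2195}{111} - \frac{4408}{\sqrt{46}}\right)} = \frac{1}{\sqrt{8190} + \left(4408 \frac{\sqrt{46}}{46} + \frac{2195}{111}\right)} = \frac{1}{3 \sqrt{910} + \left(\frac{2204 \sqrt{46}}{23} + \frac{2195}{111}\right)} = \frac{1}{3 \sqrt{910} + \left(\frac{2195}{111} + \frac{2204 \sqrt{46}}{23}\right)} = \frac{1}{\frac{2195}{111} + 3 \sqrt{910} + \frac{2204 \sqrt{46}}{23}}$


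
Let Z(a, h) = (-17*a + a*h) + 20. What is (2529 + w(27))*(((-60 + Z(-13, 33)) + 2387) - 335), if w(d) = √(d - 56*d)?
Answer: 4562316 + 5412*I*√165 ≈ 4.5623e+6 + 69518.0*I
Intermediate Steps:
Z(a, h) = 20 - 17*a + a*h
w(d) = √55*√(-d) (w(d) = √(-55*d) = √55*√(-d))
(2529 + w(27))*(((-60 + Z(-13, 33)) + 2387) - 335) = (2529 + √55*√(-1*27))*(((-60 + (20 - 17*(-13) - 13*33)) + 2387) - 335) = (2529 + √55*√(-27))*(((-60 + (20 + 221 - 429)) + 2387) - 335) = (2529 + √55*(3*I*√3))*(((-60 - 188) + 2387) - 335) = (2529 + 3*I*√165)*((-248 + 2387) - 335) = (2529 + 3*I*√165)*(2139 - 335) = (2529 + 3*I*√165)*1804 = 4562316 + 5412*I*√165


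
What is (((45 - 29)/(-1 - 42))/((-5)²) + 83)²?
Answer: 7958245681/1155625 ≈ 6886.5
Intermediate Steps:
(((45 - 29)/(-1 - 42))/((-5)²) + 83)² = ((16/(-43))/25 + 83)² = ((16*(-1/43))*(1/25) + 83)² = (-16/43*1/25 + 83)² = (-16/1075 + 83)² = (89209/1075)² = 7958245681/1155625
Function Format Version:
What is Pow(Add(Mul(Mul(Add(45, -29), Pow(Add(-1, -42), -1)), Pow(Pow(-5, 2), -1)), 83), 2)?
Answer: Rational(7958245681, 1155625) ≈ 6886.5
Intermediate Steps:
Pow(Add(Mul(Mul(Add(45, -29), Pow(Add(-1, -42), -1)), Pow(Pow(-5, 2), -1)), 83), 2) = Pow(Add(Mul(Mul(16, Pow(-43, -1)), Pow(25, -1)), 83), 2) = Pow(Add(Mul(Mul(16, Rational(-1, 43)), Rational(1, 25)), 83), 2) = Pow(Add(Mul(Rational(-16, 43), Rational(1, 25)), 83), 2) = Pow(Add(Rational(-16, 1075), 83), 2) = Pow(Rational(89209, 1075), 2) = Rational(7958245681, 1155625)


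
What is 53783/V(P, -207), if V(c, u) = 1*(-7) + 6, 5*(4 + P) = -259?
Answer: -53783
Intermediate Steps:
P = -279/5 (P = -4 + (⅕)*(-259) = -4 - 259/5 = -279/5 ≈ -55.800)
V(c, u) = -1 (V(c, u) = -7 + 6 = -1)
53783/V(P, -207) = 53783/(-1) = 53783*(-1) = -53783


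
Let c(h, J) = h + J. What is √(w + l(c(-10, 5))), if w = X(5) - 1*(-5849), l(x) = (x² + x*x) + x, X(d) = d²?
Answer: √5919 ≈ 76.935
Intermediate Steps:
c(h, J) = J + h
l(x) = x + 2*x² (l(x) = (x² + x²) + x = 2*x² + x = x + 2*x²)
w = 5874 (w = 5² - 1*(-5849) = 25 + 5849 = 5874)
√(w + l(c(-10, 5))) = √(5874 + (5 - 10)*(1 + 2*(5 - 10))) = √(5874 - 5*(1 + 2*(-5))) = √(5874 - 5*(1 - 10)) = √(5874 - 5*(-9)) = √(5874 + 45) = √5919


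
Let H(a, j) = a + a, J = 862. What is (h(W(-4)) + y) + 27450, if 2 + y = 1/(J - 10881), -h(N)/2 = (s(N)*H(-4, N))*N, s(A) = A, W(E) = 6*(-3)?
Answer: 326940007/10019 ≈ 32632.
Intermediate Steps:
W(E) = -18
H(a, j) = 2*a
h(N) = 16*N² (h(N) = -2*N*(2*(-4))*N = -2*N*(-8)*N = -2*(-8*N)*N = -(-16)*N² = 16*N²)
y = -20039/10019 (y = -2 + 1/(862 - 10881) = -2 + 1/(-10019) = -2 - 1/10019 = -20039/10019 ≈ -2.0001)
(h(W(-4)) + y) + 27450 = (16*(-18)² - 20039/10019) + 27450 = (16*324 - 20039/10019) + 27450 = (5184 - 20039/10019) + 27450 = 51918457/10019 + 27450 = 326940007/10019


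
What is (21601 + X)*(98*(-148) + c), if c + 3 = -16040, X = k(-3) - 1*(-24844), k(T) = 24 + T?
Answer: -1419396902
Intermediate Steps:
X = 24865 (X = (24 - 3) - 1*(-24844) = 21 + 24844 = 24865)
c = -16043 (c = -3 - 16040 = -16043)
(21601 + X)*(98*(-148) + c) = (21601 + 24865)*(98*(-148) - 16043) = 46466*(-14504 - 16043) = 46466*(-30547) = -1419396902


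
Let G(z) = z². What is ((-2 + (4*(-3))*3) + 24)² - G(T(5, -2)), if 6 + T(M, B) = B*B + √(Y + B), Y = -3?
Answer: 197 + 4*I*√5 ≈ 197.0 + 8.9443*I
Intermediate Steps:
T(M, B) = -6 + B² + √(-3 + B) (T(M, B) = -6 + (B*B + √(-3 + B)) = -6 + (B² + √(-3 + B)) = -6 + B² + √(-3 + B))
((-2 + (4*(-3))*3) + 24)² - G(T(5, -2)) = ((-2 + (4*(-3))*3) + 24)² - (-6 + (-2)² + √(-3 - 2))² = ((-2 - 12*3) + 24)² - (-6 + 4 + √(-5))² = ((-2 - 36) + 24)² - (-6 + 4 + I*√5)² = (-38 + 24)² - (-2 + I*√5)² = (-14)² - (-2 + I*√5)² = 196 - (-2 + I*√5)²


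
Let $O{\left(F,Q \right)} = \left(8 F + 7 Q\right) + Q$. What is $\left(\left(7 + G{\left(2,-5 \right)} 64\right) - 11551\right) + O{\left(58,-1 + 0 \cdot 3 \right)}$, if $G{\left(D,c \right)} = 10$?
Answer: $-10448$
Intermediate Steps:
$O{\left(F,Q \right)} = 8 F + 8 Q$ ($O{\left(F,Q \right)} = \left(7 Q + 8 F\right) + Q = 8 F + 8 Q$)
$\left(\left(7 + G{\left(2,-5 \right)} 64\right) - 11551\right) + O{\left(58,-1 + 0 \cdot 3 \right)} = \left(\left(7 + 10 \cdot 64\right) - 11551\right) + \left(8 \cdot 58 + 8 \left(-1 + 0 \cdot 3\right)\right) = \left(\left(7 + 640\right) - 11551\right) + \left(464 + 8 \left(-1 + 0\right)\right) = \left(647 - 11551\right) + \left(464 + 8 \left(-1\right)\right) = -10904 + \left(464 - 8\right) = -10904 + 456 = -10448$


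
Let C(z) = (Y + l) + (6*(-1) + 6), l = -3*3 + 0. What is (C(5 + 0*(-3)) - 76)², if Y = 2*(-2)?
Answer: 7921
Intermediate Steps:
Y = -4
l = -9 (l = -9 + 0 = -9)
C(z) = -13 (C(z) = (-4 - 9) + (6*(-1) + 6) = -13 + (-6 + 6) = -13 + 0 = -13)
(C(5 + 0*(-3)) - 76)² = (-13 - 76)² = (-89)² = 7921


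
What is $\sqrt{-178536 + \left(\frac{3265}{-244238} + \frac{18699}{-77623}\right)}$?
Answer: $\frac{i \sqrt{64170250681172066119733954}}{18958486274} \approx 422.54 i$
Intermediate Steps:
$\sqrt{-178536 + \left(\frac{3265}{-244238} + \frac{18699}{-77623}\right)} = \sqrt{-178536 + \left(3265 \left(- \frac{1}{244238}\right) + 18699 \left(- \frac{1}{77623}\right)\right)} = \sqrt{-178536 - \frac{4820445457}{18958486274}} = \sqrt{- \frac{3384777125860321}{18958486274}} = \frac{i \sqrt{64170250681172066119733954}}{18958486274}$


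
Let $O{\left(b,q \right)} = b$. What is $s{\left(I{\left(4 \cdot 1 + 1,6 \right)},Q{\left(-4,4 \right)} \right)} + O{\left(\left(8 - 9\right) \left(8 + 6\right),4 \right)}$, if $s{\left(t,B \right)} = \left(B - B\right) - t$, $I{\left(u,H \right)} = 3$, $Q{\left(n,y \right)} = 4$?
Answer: $-17$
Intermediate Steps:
$s{\left(t,B \right)} = - t$ ($s{\left(t,B \right)} = 0 - t = - t$)
$s{\left(I{\left(4 \cdot 1 + 1,6 \right)},Q{\left(-4,4 \right)} \right)} + O{\left(\left(8 - 9\right) \left(8 + 6\right),4 \right)} = \left(-1\right) 3 + \left(8 - 9\right) \left(8 + 6\right) = -3 - 14 = -17$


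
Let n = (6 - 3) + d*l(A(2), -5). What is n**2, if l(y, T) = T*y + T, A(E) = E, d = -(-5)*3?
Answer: 49284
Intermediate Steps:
d = 15 (d = -1*(-15) = 15)
l(y, T) = T + T*y
n = -222 (n = (6 - 3) + 15*(-5*(1 + 2)) = 3 + 15*(-5*3) = 3 + 15*(-15) = 3 - 225 = -222)
n**2 = (-222)**2 = 49284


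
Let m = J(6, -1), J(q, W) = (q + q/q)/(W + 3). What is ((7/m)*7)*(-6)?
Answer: -84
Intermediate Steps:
J(q, W) = (1 + q)/(3 + W) (J(q, W) = (q + 1)/(3 + W) = (1 + q)/(3 + W))
m = 7/2 (m = (1 + 6)/(3 - 1) = 7/2 ≈ 3.5000)
((7/m)*7)*(-6) = ((7/(7/2))*7)*(-6) = ((7*(2/7))*7)*(-6) = (2*7)*(-6) = 14*(-6) = -84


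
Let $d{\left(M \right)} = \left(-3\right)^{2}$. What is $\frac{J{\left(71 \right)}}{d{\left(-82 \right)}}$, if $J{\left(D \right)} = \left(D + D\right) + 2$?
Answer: $16$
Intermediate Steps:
$J{\left(D \right)} = 2 + 2 D$ ($J{\left(D \right)} = 2 D + 2 = 2 + 2 D$)
$d{\left(M \right)} = 9$
$\frac{J{\left(71 \right)}}{d{\left(-82 \right)}} = \frac{2 + 2 \cdot 71}{9} = \left(2 + 142\right) \frac{1}{9} = 144 \cdot \frac{1}{9} = 16$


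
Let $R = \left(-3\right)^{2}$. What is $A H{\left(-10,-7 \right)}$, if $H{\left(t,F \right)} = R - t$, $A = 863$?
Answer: $16397$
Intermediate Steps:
$R = 9$
$H{\left(t,F \right)} = 9 - t$
$A H{\left(-10,-7 \right)} = 863 \left(9 - -10\right) = 863 \left(9 + 10\right) = 863 \cdot 19 = 16397$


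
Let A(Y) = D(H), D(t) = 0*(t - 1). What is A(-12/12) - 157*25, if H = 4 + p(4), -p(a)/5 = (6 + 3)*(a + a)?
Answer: -3925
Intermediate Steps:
p(a) = -90*a (p(a) = -5*(6 + 3)*(a + a) = -45*2*a = -90*a)
H = -356 (H = 4 - 90*4 = 4 - 360 = -356)
D(t) = 0 (D(t) = 0*(-1 + t) = 0)
A(Y) = 0
A(-12/12) - 157*25 = 0 - 157*25 = 0 - 3925 = -3925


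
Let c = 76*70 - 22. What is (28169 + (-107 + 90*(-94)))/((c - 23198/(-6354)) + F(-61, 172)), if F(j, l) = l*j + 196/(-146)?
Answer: -4546115442/1204062293 ≈ -3.7756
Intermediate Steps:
F(j, l) = -98/73 + j*l (F(j, l) = j*l + 196*(-1/146) = j*l - 98/73 = -98/73 + j*l)
c = 5298 (c = 5320 - 22 = 5298)
(28169 + (-107 + 90*(-94)))/((c - 23198/(-6354)) + F(-61, 172)) = (28169 + (-107 + 90*(-94)))/((5298 - 23198/(-6354)) + (-98/73 - 61*172)) = (28169 + (-107 - 8460))/((5298 - 23198*(-1/6354)) + (-98/73 - 10492)) = (28169 - 8567)/((5298 + 11599/3177) - 766014/73) = 19602/(16843345/3177 - 766014/73) = 19602/(-1204062293/231921) = 19602*(-231921/1204062293) = -4546115442/1204062293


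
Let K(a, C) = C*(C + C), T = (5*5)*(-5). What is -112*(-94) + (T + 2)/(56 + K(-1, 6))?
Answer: 1347461/128 ≈ 10527.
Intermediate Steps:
T = -125 (T = 25*(-5) = -125)
K(a, C) = 2*C² (K(a, C) = C*(2*C) = 2*C²)
-112*(-94) + (T + 2)/(56 + K(-1, 6)) = -112*(-94) + (-125 + 2)/(56 + 2*6²) = 10528 - 123/(56 + 2*36) = 10528 - 123/(56 + 72) = 10528 - 123/128 = 1347461/128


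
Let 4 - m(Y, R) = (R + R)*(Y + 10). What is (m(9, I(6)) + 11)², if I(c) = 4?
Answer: 18769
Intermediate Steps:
m(Y, R) = 4 - 2*R*(10 + Y) (m(Y, R) = 4 - (R + R)*(Y + 10) = 4 - 2*R*(10 + Y))
(m(9, I(6)) + 11)² = ((4 - 20*4 - 2*4*9) + 11)² = ((4 - 80 - 72) + 11)² = (-148 + 11)² = (-137)² = 18769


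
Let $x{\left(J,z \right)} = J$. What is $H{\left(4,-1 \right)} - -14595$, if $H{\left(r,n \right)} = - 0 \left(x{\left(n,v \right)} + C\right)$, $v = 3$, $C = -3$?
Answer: $14595$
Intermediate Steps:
$H{\left(r,n \right)} = 0$ ($H{\left(r,n \right)} = - 0 \left(n - 3\right) = - 0 \left(-3 + n\right) = \left(-1\right) 0 = 0$)
$H{\left(4,-1 \right)} - -14595 = 0 - -14595 = 0 + 14595 = 14595$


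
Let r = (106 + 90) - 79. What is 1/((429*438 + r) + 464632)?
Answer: 1/652651 ≈ 1.5322e-6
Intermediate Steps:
r = 117 (r = 196 - 79 = 117)
1/((429*438 + r) + 464632) = 1/((429*438 + 117) + 464632) = 1/((187902 + 117) + 464632) = 1/(188019 + 464632) = 1/652651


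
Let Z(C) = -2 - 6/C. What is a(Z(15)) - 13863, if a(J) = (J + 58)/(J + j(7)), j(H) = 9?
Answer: -457201/33 ≈ -13855.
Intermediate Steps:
Z(C) = -2 - 6/C
a(J) = (58 + J)/(9 + J) (a(J) = (J + 58)/(J + 9) = (58 + J)/(9 + J))
a(Z(15)) - 13863 = (58 + (-2 - 6/15))/(9 + (-2 - 6/15)) - 13863 = (58 + (-2 - 6*1/15))/(9 + (-2 - 6*1/15)) - 13863 = (58 + (-2 - 2/5))/(9 + (-2 - 2/5)) - 13863 = (58 - 12/5)/(9 - 12/5) - 13863 = (278/5)/(33/5) - 13863 = (5/33)*(278/5) - 13863 = 278/33 - 13863 = -457201/33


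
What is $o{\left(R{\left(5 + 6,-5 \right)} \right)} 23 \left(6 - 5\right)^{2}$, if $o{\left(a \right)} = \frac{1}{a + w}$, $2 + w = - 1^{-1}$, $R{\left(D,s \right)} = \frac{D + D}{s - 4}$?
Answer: $- \frac{207}{49} \approx -4.2245$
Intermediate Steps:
$R{\left(D,s \right)} = \frac{2 D}{-4 + s}$
$w = -3$ ($w = -2 - 1^{-1} = -2 - 1 = -3$)
$o{\left(a \right)} = \frac{1}{-3 + a}$ ($o{\left(a \right)} = \frac{1}{a - 3} = \frac{1}{-3 + a}$)
$o{\left(R{\left(5 + 6,-5 \right)} \right)} 23 \left(6 - 5\right)^{2} = \frac{1}{-3 + \frac{2 \left(5 + 6\right)}{-4 - 5}} \cdot 23 \left(6 - 5\right)^{2} = \frac{1}{-3 + 2 \cdot 11 \frac{1}{-9}} \cdot 23 \cdot 1^{2} = \frac{1}{-3 + 2 \cdot 11 \left(- \frac{1}{9}\right)} 23 \cdot 1 = \frac{1}{-3 - \frac{22}{9}} \cdot 23 \cdot 1 = \frac{1}{- \frac{49}{9}} \cdot 23 \cdot 1 = \left(- \frac{9}{49}\right) 23 \cdot 1 = \left(- \frac{207}{49}\right) 1 = - \frac{207}{49}$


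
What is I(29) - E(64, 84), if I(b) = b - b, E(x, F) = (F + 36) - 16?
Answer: -104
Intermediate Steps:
E(x, F) = 20 + F (E(x, F) = (36 + F) - 16 = 20 + F)
I(b) = 0
I(29) - E(64, 84) = 0 - (20 + 84) = 0 - 1*104 = 0 - 104 = -104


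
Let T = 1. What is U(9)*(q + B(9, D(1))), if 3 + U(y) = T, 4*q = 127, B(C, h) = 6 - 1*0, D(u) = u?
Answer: -151/2 ≈ -75.500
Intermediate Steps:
B(C, h) = 6 (B(C, h) = 6 + 0 = 6)
q = 127/4 (q = (¼)*127 = 127/4 ≈ 31.750)
U(y) = -2 (U(y) = -3 + 1 = -2)
U(9)*(q + B(9, D(1))) = -2*(127/4 + 6) = -2*151/4 = -151/2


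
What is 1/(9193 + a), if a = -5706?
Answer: 1/3487 ≈ 0.00028678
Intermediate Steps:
1/(9193 + a) = 1/(9193 - 5706) = 1/3487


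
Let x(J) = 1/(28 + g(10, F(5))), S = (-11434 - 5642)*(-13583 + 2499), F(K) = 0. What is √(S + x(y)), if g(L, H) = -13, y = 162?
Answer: √42585836415/15 ≈ 13758.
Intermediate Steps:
S = 189270384 (S = -17076*(-11084) = 189270384)
x(J) = 1/15 (x(J) = 1/(28 - 13) = 1/15)
√(S + x(y)) = √(189270384 + 1/15) = √(2839055761/15) = √42585836415/15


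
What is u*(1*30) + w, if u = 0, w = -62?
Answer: -62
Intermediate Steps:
u*(1*30) + w = 0*(1*30) - 62 = 0*30 - 62 = 0 - 62 = -62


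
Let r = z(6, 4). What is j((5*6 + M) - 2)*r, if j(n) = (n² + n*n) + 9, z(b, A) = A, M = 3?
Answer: 7724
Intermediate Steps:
r = 4
j(n) = 9 + 2*n² (j(n) = (n² + n²) + 9 = 2*n² + 9 = 9 + 2*n²)
j((5*6 + M) - 2)*r = (9 + 2*((5*6 + 3) - 2)²)*4 = (9 + 2*((30 + 3) - 2)²)*4 = (9 + 2*(33 - 2)²)*4 = (9 + 2*31²)*4 = (9 + 2*961)*4 = (9 + 1922)*4 = 1931*4 = 7724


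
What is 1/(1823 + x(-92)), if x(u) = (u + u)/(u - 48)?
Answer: 35/63851 ≈ 0.00054815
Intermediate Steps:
x(u) = 2*u/(-48 + u) (x(u) = (2*u)/(-48 + u) = 2*u/(-48 + u))
1/(1823 + x(-92)) = 1/(1823 + 2*(-92)/(-48 - 92)) = 1/(1823 + 2*(-92)/(-140)) = 1/(1823 + 2*(-92)*(-1/140)) = 1/(1823 + 46/35) = 1/(63851/35) = 35/63851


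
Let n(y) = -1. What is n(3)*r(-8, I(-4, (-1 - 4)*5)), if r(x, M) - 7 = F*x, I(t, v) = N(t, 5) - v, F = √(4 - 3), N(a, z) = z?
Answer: 1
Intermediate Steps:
F = 1 (F = √1 = 1)
I(t, v) = 5 - v
r(x, M) = 7 + x (r(x, M) = 7 + 1*x = 7 + x)
n(3)*r(-8, I(-4, (-1 - 4)*5)) = -(7 - 8) = -1*(-1) = 1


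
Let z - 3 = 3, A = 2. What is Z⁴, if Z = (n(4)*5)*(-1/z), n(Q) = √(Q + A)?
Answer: 625/36 ≈ 17.361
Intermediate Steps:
z = 6 (z = 3 + 3 = 6)
n(Q) = √(2 + Q) (n(Q) = √(Q + 2) = √(2 + Q))
Z = -5*√6/6 (Z = (√(2 + 4)*5)*(-1/6) = (√6*5)*(-1*⅙) = (5*√6)*(-⅙) = -5*√6/6 ≈ -2.0412)
Z⁴ = (-5*√6/6)⁴ = 625/36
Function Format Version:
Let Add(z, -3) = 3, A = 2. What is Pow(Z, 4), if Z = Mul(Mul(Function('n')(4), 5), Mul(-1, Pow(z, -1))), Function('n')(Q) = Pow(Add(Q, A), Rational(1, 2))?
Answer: Rational(625, 36) ≈ 17.361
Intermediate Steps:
z = 6 (z = Add(3, 3) = 6)
Function('n')(Q) = Pow(Add(2, Q), Rational(1, 2)) (Function('n')(Q) = Pow(Add(Q, 2), Rational(1, 2)) = Pow(Add(2, Q), Rational(1, 2)))
Z = Mul(Rational(-5, 6), Pow(6, Rational(1, 2))) (Z = Mul(Mul(Pow(Add(2, 4), Rational(1, 2)), 5), Mul(-1, Pow(6, -1))) = Mul(Mul(Pow(6, Rational(1, 2)), 5), Mul(-1, Rational(1, 6))) = Mul(Mul(5, Pow(6, Rational(1, 2))), Rational(-1, 6)) = Mul(Rational(-5, 6), Pow(6, Rational(1, 2))) ≈ -2.0412)
Pow(Z, 4) = Pow(Mul(Rational(-5, 6), Pow(6, Rational(1, 2))), 4) = Rational(625, 36)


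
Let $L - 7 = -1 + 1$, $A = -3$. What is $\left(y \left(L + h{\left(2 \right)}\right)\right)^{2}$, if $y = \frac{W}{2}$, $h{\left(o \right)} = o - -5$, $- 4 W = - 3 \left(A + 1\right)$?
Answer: $\frac{441}{4} \approx 110.25$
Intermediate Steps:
$W = - \frac{3}{2}$ ($W = - \frac{\left(-3\right) \left(-3 + 1\right)}{4} = - \frac{\left(-3\right) \left(-2\right)}{4} = \left(- \frac{1}{4}\right) 6 = - \frac{3}{2} \approx -1.5$)
$L = 7$ ($L = 7 + \left(-1 + 1\right) = 7 + 0 = 7$)
$h{\left(o \right)} = 5 + o$ ($h{\left(o \right)} = o + 5 = 5 + o$)
$y = - \frac{3}{4}$ ($y = - \frac{3}{2 \cdot 2} = \left(- \frac{3}{2}\right) \frac{1}{2} = - \frac{3}{4} \approx -0.75$)
$\left(y \left(L + h{\left(2 \right)}\right)\right)^{2} = \left(- \frac{3 \left(7 + \left(5 + 2\right)\right)}{4}\right)^{2} = \left(- \frac{3 \left(7 + 7\right)}{4}\right)^{2} = \left(\left(- \frac{3}{4}\right) 14\right)^{2} = \left(- \frac{21}{2}\right)^{2} = \frac{441}{4}$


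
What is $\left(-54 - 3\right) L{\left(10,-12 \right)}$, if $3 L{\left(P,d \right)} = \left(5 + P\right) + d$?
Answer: $-57$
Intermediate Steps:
$L{\left(P,d \right)} = \frac{5}{3} + \frac{P}{3} + \frac{d}{3}$ ($L{\left(P,d \right)} = \frac{\left(5 + P\right) + d}{3} = \frac{5 + P + d}{3} = \frac{5}{3} + \frac{P}{3} + \frac{d}{3}$)
$\left(-54 - 3\right) L{\left(10,-12 \right)} = \left(-54 - 3\right) \left(\frac{5}{3} + \frac{1}{3} \cdot 10 + \frac{1}{3} \left(-12\right)\right) = - 57 \left(\frac{5}{3} + \frac{10}{3} - 4\right) = \left(-57\right) 1 = -57$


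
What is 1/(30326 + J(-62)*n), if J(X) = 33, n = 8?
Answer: 1/30590 ≈ 3.2690e-5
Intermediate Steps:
1/(30326 + J(-62)*n) = 1/(30326 + 33*8) = 1/(30326 + 264) = 1/30590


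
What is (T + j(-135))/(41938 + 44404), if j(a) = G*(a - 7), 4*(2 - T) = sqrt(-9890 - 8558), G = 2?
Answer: -141/43171 - I*sqrt(1153)/86342 ≈ -0.0032661 - 0.00039327*I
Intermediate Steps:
T = 2 - I*sqrt(1153) (T = 2 - sqrt(-9890 - 8558)/4 = 2 - I*sqrt(1153) ≈ 2.0 - 33.956*I)
j(a) = -14 + 2*a (j(a) = 2*(a - 7) = 2*(-7 + a) = -14 + 2*a)
(T + j(-135))/(41938 + 44404) = ((2 - I*sqrt(1153)) + (-14 + 2*(-135)))/(41938 + 44404) = ((2 - I*sqrt(1153)) + (-14 - 270))/86342 = ((2 - I*sqrt(1153)) - 284)*(1/86342) = (-282 - I*sqrt(1153))*(1/86342) = -141/43171 - I*sqrt(1153)/86342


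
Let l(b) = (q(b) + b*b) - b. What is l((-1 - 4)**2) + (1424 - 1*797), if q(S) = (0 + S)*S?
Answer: 1852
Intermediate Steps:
q(S) = S**2 (q(S) = S*S = S**2)
l(b) = -b + 2*b**2 (l(b) = (b**2 + b*b) - b = (b**2 + b**2) - b = 2*b**2 - b = -b + 2*b**2)
l((-1 - 4)**2) + (1424 - 1*797) = (-1 - 4)**2*(-1 + 2*(-1 - 4)**2) + (1424 - 1*797) = (-5)**2*(-1 + 2*(-5)**2) + (1424 - 797) = 25*(-1 + 2*25) + 627 = 25*(-1 + 50) + 627 = 25*49 + 627 = 1225 + 627 = 1852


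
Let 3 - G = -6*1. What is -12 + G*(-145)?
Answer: -1317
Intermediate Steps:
G = 9 (G = 3 - (-6) = 3 - 1*(-6) = 3 + 6 = 9)
-12 + G*(-145) = -12 + 9*(-145) = -12 - 1305 = -1317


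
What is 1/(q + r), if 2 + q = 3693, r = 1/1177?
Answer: 1177/4344308 ≈ 0.00027093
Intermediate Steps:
r = 1/1177 ≈ 0.00084962
q = 3691 (q = -2 + 3693 = 3691)
1/(q + r) = 1/(3691 + 1/1177) = 1/(4344308/1177) = 1177/4344308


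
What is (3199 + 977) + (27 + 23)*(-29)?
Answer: 2726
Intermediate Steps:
(3199 + 977) + (27 + 23)*(-29) = 4176 + 50*(-29) = 4176 - 1450 = 2726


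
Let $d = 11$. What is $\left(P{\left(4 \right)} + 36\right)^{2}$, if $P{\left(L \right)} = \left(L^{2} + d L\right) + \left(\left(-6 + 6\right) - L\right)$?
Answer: $8464$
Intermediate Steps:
$P{\left(L \right)} = L^{2} + 10 L$ ($P{\left(L \right)} = \left(L^{2} + 11 L\right) + \left(\left(-6 + 6\right) - L\right) = \left(L^{2} + 11 L\right) + \left(0 - L\right) = \left(L^{2} + 11 L\right) - L = L^{2} + 10 L$)
$\left(P{\left(4 \right)} + 36\right)^{2} = \left(4 \left(10 + 4\right) + 36\right)^{2} = \left(4 \cdot 14 + 36\right)^{2} = \left(56 + 36\right)^{2} = 92^{2} = 8464$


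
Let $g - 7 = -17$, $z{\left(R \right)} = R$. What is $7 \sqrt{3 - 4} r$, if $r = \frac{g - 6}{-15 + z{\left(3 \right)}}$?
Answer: $\frac{28 i}{3} \approx 9.3333 i$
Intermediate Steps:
$g = -10$ ($g = 7 - 17 = -10$)
$r = \frac{4}{3}$ ($r = \frac{-10 - 6}{-15 + 3} = - \frac{16}{-12} = \left(-16\right) \left(- \frac{1}{12}\right) = \frac{4}{3} \approx 1.3333$)
$7 \sqrt{3 - 4} r = 7 \sqrt{3 - 4} \cdot \frac{4}{3} = 7 \sqrt{-1} \cdot \frac{4}{3} = 7 i \frac{4}{3} = \frac{28 i}{3}$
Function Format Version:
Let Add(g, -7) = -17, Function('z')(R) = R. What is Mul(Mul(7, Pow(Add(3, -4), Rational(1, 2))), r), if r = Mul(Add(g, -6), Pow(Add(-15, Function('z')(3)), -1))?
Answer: Mul(Rational(28, 3), I) ≈ Mul(9.3333, I)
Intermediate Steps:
g = -10 (g = Add(7, -17) = -10)
r = Rational(4, 3) (r = Mul(Add(-10, -6), Pow(Add(-15, 3), -1)) = Mul(-16, Pow(-12, -1)) = Mul(-16, Rational(-1, 12)) = Rational(4, 3) ≈ 1.3333)
Mul(Mul(7, Pow(Add(3, -4), Rational(1, 2))), r) = Mul(Mul(7, Pow(Add(3, -4), Rational(1, 2))), Rational(4, 3)) = Mul(Mul(7, Pow(-1, Rational(1, 2))), Rational(4, 3)) = Mul(Mul(7, I), Rational(4, 3)) = Mul(Rational(28, 3), I)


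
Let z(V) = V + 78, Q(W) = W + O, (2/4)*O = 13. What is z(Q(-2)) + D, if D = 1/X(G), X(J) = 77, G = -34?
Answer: 7855/77 ≈ 102.01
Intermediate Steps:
O = 26 (O = 2*13 = 26)
Q(W) = 26 + W (Q(W) = W + 26 = 26 + W)
z(V) = 78 + V
D = 1/77 ≈ 0.012987
z(Q(-2)) + D = (78 + (26 - 2)) + 1/77 = (78 + 24) + 1/77 = 102 + 1/77 = 7855/77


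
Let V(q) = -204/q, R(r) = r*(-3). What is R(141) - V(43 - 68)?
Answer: -10779/25 ≈ -431.16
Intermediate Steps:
R(r) = -3*r
R(141) - V(43 - 68) = -3*141 - (-204)/(43 - 68) = -423 - (-204)/(-25) = -423 - (-204)*(-1)/25 = -423 - 1*204/25 = -423 - 204/25 = -10779/25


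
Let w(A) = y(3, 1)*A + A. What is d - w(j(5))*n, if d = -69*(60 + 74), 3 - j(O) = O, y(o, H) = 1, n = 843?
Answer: -5874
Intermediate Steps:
j(O) = 3 - O
d = -9246 (d = -69*134 = -9246)
w(A) = 2*A (w(A) = 1*A + A = A + A = 2*A)
d - w(j(5))*n = -9246 - 2*(3 - 1*5)*843 = -9246 - 2*(3 - 5)*843 = -9246 - 2*(-2)*843 = -9246 - (-4)*843 = -9246 - 1*(-3372) = -9246 + 3372 = -5874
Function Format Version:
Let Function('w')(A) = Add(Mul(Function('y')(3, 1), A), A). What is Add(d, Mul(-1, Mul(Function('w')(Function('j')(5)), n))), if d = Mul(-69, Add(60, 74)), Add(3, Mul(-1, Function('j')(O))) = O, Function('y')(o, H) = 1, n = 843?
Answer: -5874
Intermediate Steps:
Function('j')(O) = Add(3, Mul(-1, O))
d = -9246 (d = Mul(-69, 134) = -9246)
Function('w')(A) = Mul(2, A) (Function('w')(A) = Add(Mul(1, A), A) = Add(A, A) = Mul(2, A))
Add(d, Mul(-1, Mul(Function('w')(Function('j')(5)), n))) = Add(-9246, Mul(-1, Mul(Mul(2, Add(3, Mul(-1, 5))), 843))) = Add(-9246, Mul(-1, Mul(Mul(2, Add(3, -5)), 843))) = Add(-9246, Mul(-1, Mul(Mul(2, -2), 843))) = Add(-9246, Mul(-1, Mul(-4, 843))) = Add(-9246, Mul(-1, -3372)) = Add(-9246, 3372) = -5874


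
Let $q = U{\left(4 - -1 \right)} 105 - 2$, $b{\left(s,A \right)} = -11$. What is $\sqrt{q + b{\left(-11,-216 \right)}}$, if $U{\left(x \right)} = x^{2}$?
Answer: $2 \sqrt{653} \approx 51.108$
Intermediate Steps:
$q = 2623$ ($q = \left(4 - -1\right)^{2} \cdot 105 - 2 = \left(4 + 1\right)^{2} \cdot 105 - 2 = 5^{2} \cdot 105 - 2 = 25 \cdot 105 - 2 = 2625 - 2 = 2623$)
$\sqrt{q + b{\left(-11,-216 \right)}} = \sqrt{2623 - 11} = \sqrt{2612} = 2 \sqrt{653}$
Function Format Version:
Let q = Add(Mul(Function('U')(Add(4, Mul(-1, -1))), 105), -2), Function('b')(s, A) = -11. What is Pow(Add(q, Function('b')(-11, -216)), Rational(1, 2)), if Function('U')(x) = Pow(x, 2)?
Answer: Mul(2, Pow(653, Rational(1, 2))) ≈ 51.108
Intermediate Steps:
q = 2623 (q = Add(Mul(Pow(Add(4, Mul(-1, -1)), 2), 105), -2) = Add(Mul(Pow(Add(4, 1), 2), 105), -2) = Add(Mul(Pow(5, 2), 105), -2) = Add(Mul(25, 105), -2) = Add(2625, -2) = 2623)
Pow(Add(q, Function('b')(-11, -216)), Rational(1, 2)) = Pow(Add(2623, -11), Rational(1, 2)) = Pow(2612, Rational(1, 2)) = Mul(2, Pow(653, Rational(1, 2)))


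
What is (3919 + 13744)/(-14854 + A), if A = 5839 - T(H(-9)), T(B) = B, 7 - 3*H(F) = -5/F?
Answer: -476901/243463 ≈ -1.9588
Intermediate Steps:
H(F) = 7/3 + 5/(3*F) (H(F) = 7/3 - (-5)/(3*F) = 7/3 + 5/(3*F))
A = 157595/27 (A = 5839 - (5 + 7*(-9))/(3*(-9)) = 5839 - (-1)*(5 - 63)/(3*9) = 5839 - (-1)*(-58)/(3*9) = 5839 - 1*58/27 = 5839 - 58/27 = 157595/27 ≈ 5836.9)
(3919 + 13744)/(-14854 + A) = (3919 + 13744)/(-14854 + 157595/27) = 17663/(-243463/27) = 17663*(-27/243463) = -476901/243463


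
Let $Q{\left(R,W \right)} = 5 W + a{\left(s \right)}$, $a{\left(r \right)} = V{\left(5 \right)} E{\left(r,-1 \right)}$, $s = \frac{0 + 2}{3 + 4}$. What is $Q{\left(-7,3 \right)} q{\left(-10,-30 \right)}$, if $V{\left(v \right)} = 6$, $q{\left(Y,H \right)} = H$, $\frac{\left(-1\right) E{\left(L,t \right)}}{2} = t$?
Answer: $-810$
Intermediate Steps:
$E{\left(L,t \right)} = - 2 t$
$s = \frac{2}{7} \approx 0.28571$
$a{\left(r \right)} = 12$ ($a{\left(r \right)} = 6 \left(\left(-2\right) \left(-1\right)\right) = 6 \cdot 2 = 12$)
$Q{\left(R,W \right)} = 12 + 5 W$ ($Q{\left(R,W \right)} = 5 W + 12 = 12 + 5 W$)
$Q{\left(-7,3 \right)} q{\left(-10,-30 \right)} = \left(12 + 5 \cdot 3\right) \left(-30\right) = \left(12 + 15\right) \left(-30\right) = 27 \left(-30\right) = -810$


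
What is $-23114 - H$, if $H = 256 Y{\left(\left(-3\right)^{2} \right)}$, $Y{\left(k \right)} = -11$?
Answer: $-20298$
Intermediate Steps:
$H = -2816$ ($H = 256 \left(-11\right) = -2816$)
$-23114 - H = -23114 - -2816 = -23114 + 2816 = -20298$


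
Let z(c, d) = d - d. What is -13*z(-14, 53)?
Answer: 0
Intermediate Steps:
z(c, d) = 0
-13*z(-14, 53) = -13*0 = 0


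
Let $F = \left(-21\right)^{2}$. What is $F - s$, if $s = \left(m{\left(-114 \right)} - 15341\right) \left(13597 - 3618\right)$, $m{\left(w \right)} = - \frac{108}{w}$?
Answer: $\frac{2908497698}{19} \approx 1.5308 \cdot 10^{8}$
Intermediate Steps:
$m{\left(w \right)} = - \frac{108}{w}$
$F = 441$
$s = - \frac{2908489319}{19}$ ($s = \left(- \frac{108}{-114} - 15341\right) \left(13597 - 3618\right) = \left(\left(-108\right) \left(- \frac{1}{114}\right) - 15341\right) 9979 = \left(\frac{18}{19} - 15341\right) 9979 = \left(- \frac{291461}{19}\right) 9979 = - \frac{2908489319}{19} \approx -1.5308 \cdot 10^{8}$)
$F - s = 441 - - \frac{2908489319}{19} = 441 + \frac{2908489319}{19} = \frac{2908497698}{19}$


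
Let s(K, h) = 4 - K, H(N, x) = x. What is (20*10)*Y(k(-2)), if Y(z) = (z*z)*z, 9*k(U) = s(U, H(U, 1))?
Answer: 1600/27 ≈ 59.259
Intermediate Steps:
k(U) = 4/9 - U/9 (k(U) = (4 - U)/9 = 4/9 - U/9)
Y(z) = z³ (Y(z) = z²*z = z³)
(20*10)*Y(k(-2)) = (20*10)*(4/9 - ⅑*(-2))³ = 200*(4/9 + 2/9)³ = 200*(⅔)³ = 200*(8/27) = 1600/27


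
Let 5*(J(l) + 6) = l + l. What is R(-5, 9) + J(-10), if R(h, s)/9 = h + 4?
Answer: -19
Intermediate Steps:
J(l) = -6 + 2*l/5 (J(l) = -6 + (l + l)/5 = -6 + (2*l)/5 = -6 + 2*l/5)
R(h, s) = 36 + 9*h (R(h, s) = 9*(h + 4) = 9*(4 + h) = 36 + 9*h)
R(-5, 9) + J(-10) = (36 + 9*(-5)) + (-6 + (⅖)*(-10)) = (36 - 45) + (-6 - 4) = -9 - 10 = -19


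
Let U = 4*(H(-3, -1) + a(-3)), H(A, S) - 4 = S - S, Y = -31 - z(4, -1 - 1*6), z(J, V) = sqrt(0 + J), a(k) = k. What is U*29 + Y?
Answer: 83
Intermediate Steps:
z(J, V) = sqrt(J)
Y = -33 (Y = -31 - sqrt(4) = -31 - 1*2 = -31 - 2 = -33)
H(A, S) = 4 (H(A, S) = 4 + (S - S) = 4 + 0 = 4)
U = 4 (U = 4*(4 - 3) = 4*1 = 4)
U*29 + Y = 4*29 - 33 = 116 - 33 = 83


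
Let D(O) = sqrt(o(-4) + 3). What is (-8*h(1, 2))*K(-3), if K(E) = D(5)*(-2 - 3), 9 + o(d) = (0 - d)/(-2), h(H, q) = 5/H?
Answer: 400*I*sqrt(2) ≈ 565.69*I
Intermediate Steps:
o(d) = -9 + d/2 (o(d) = -9 + (0 - d)/(-2) = -9 - d*(-1/2) = -9 + d/2)
D(O) = 2*I*sqrt(2) (D(O) = sqrt((-9 + (1/2)*(-4)) + 3) = sqrt((-9 - 2) + 3) = sqrt(-11 + 3) = sqrt(-8) = 2*I*sqrt(2))
K(E) = -10*I*sqrt(2) (K(E) = (2*I*sqrt(2))*(-2 - 3) = (2*I*sqrt(2))*(-5) = -10*I*sqrt(2))
(-8*h(1, 2))*K(-3) = (-40/1)*(-10*I*sqrt(2)) = (-40)*(-10*I*sqrt(2)) = (-8*5)*(-10*I*sqrt(2)) = -(-400)*I*sqrt(2) = 400*I*sqrt(2)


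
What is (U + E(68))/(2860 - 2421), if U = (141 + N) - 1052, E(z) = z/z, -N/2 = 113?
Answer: -1136/439 ≈ -2.5877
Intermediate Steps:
N = -226 (N = -2*113 = -226)
E(z) = 1
U = -1137 (U = (141 - 226) - 1052 = -85 - 1052 = -1137)
(U + E(68))/(2860 - 2421) = (-1137 + 1)/(2860 - 2421) = -1136/439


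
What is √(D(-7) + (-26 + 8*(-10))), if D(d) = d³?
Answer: I*√449 ≈ 21.19*I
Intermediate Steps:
√(D(-7) + (-26 + 8*(-10))) = √((-7)³ + (-26 + 8*(-10))) = √(-343 + (-26 - 80)) = √(-343 - 106) = √(-449) = I*√449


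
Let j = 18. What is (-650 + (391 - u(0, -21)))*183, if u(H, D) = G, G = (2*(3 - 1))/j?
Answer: -142313/3 ≈ -47438.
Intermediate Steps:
G = 2/9 (G = (2*(3 - 1))/18 = (2*2)*(1/18) = 4*(1/18) = 2/9 ≈ 0.22222)
u(H, D) = 2/9
(-650 + (391 - u(0, -21)))*183 = (-650 + (391 - 1*2/9))*183 = (-650 + (391 - 2/9))*183 = (-650 + 3517/9)*183 = -2333/9*183 = -142313/3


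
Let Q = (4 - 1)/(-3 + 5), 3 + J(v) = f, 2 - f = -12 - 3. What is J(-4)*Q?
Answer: 21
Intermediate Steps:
f = 17 (f = 2 - (-12 - 3) = 2 - 1*(-15) = 2 + 15 = 17)
J(v) = 14 (J(v) = -3 + 17 = 14)
Q = 3/2 ≈ 1.5000
J(-4)*Q = 14*(3/2) = 21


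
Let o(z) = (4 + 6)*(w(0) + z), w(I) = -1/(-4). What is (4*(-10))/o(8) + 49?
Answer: 1601/33 ≈ 48.515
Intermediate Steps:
w(I) = 1/4 (w(I) = -1*(-1/4) = 1/4)
o(z) = 5/2 + 10*z (o(z) = (4 + 6)*(1/4 + z) = 10*(1/4 + z) = 5/2 + 10*z)
(4*(-10))/o(8) + 49 = (4*(-10))/(5/2 + 10*8) + 49 = -40/(5/2 + 80) + 49 = -40/(165/2) + 49 = (2/165)*(-40) + 49 = -16/33 + 49 = 1601/33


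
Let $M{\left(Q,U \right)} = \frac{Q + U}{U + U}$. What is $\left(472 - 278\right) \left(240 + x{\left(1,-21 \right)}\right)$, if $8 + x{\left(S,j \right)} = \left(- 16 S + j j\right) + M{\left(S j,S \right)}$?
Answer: $125518$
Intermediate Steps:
$M{\left(Q,U \right)} = \frac{Q + U}{2 U}$
$x{\left(S,j \right)} = -8 + j^{2} - 16 S + \frac{S + S j}{2 S}$ ($x{\left(S,j \right)} = -8 - \left(16 S - j j - \frac{S j + S}{2 S}\right) = -8 - \left(- j^{2} + 16 S - \frac{S + S j}{2 S}\right) = -8 + \left(j^{2} - 16 S + \frac{S + S j}{2 S}\right) = -8 + j^{2} - 16 S + \frac{S + S j}{2 S}$)
$\left(472 - 278\right) \left(240 + x{\left(1,-21 \right)}\right) = \left(472 - 278\right) \left(240 + \left(- \frac{15}{2} + \left(-21\right)^{2} + \frac{1}{2} \left(-21\right) - 16\right)\right) = 194 \left(240 - -407\right) = 194 \left(240 + 407\right) = 194 \cdot 647 = 125518$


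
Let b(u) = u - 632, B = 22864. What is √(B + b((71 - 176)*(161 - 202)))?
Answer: √26537 ≈ 162.90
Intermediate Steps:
b(u) = -632 + u
√(B + b((71 - 176)*(161 - 202))) = √(22864 + (-632 + (71 - 176)*(161 - 202))) = √(22864 + (-632 - 105*(-41))) = √(22864 + (-632 + 4305)) = √(22864 + 3673) = √26537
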